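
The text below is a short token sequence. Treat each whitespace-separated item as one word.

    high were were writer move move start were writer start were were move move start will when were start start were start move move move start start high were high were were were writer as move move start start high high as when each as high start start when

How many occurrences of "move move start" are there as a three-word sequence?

4

Scanning the 47 overlapping trigram windows for "move move start":
  position 5–7: move move start
  position 13–15: move move start
  position 24–26: move move start
  position 36–38: move move start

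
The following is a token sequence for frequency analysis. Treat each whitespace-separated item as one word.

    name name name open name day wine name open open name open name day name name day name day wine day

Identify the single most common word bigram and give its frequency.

"name day", 4 times

Bigram frequencies (highest first):
  name day: 4
  name name: 3
  name open: 3
  open name: 3
  day wine: 2
  day name: 2
  … (3 more, each ≤ 1)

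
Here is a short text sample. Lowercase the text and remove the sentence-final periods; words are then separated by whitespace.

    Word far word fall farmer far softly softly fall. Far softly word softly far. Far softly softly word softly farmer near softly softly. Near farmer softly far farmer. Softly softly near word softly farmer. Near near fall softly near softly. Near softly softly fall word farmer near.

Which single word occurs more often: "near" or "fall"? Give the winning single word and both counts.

"near" (8 vs 4)

"near": 8 occurrences
"fall": 4 occurrences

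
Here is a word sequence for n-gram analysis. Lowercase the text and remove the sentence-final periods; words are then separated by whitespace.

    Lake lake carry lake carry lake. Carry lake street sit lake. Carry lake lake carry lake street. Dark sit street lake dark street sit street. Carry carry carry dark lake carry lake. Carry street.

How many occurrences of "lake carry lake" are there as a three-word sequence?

6

Scanning the 32 overlapping trigram windows for "lake carry lake":
  position 2–4: lake carry lake
  position 4–6: lake carry lake
  position 6–8: lake carry lake
  position 11–13: lake carry lake
  position 14–16: lake carry lake
  position 30–32: lake carry lake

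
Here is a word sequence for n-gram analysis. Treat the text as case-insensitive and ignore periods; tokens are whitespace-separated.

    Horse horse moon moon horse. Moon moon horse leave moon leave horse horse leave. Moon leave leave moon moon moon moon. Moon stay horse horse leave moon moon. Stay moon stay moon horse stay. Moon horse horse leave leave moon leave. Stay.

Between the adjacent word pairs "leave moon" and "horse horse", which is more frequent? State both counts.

"leave moon" (5 vs 4)

"leave moon": 5 occurrences
"horse horse": 4 occurrences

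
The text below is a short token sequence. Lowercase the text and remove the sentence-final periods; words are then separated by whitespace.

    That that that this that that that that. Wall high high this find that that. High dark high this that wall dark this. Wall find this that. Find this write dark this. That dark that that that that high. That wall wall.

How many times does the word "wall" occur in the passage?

5

Scanning the 42 tokens for "wall":
  position 9: wall
  position 21: wall
  position 24: wall
  position 41: wall
  position 42: wall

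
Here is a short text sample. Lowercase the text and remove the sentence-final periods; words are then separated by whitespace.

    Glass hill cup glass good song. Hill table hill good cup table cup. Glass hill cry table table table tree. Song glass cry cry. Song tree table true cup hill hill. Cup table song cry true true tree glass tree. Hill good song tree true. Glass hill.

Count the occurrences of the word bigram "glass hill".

Scanning the 46 overlapping bigram windows for "glass hill":
  position 1–2: glass hill
  position 14–15: glass hill
  position 46–47: glass hill

3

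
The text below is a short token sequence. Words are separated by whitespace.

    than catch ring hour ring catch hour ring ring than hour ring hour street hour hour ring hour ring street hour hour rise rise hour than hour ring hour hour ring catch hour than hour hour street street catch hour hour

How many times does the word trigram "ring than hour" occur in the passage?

1

Scanning the 39 overlapping trigram windows for "ring than hour":
  position 9–11: ring than hour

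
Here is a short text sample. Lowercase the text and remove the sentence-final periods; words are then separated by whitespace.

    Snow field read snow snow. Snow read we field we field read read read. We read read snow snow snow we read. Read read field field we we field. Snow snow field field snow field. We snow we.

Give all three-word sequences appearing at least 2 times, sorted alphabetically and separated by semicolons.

Trigram counts meeting the condition (at least 2 times):
  read read read: 2
  read snow snow: 2
  snow snow snow: 2
  we read read: 2

read read read; read snow snow; snow snow snow; we read read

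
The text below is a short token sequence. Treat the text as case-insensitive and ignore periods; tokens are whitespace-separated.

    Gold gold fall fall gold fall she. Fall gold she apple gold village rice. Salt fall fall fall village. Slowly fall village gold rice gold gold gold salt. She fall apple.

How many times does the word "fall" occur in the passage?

Scanning the 31 tokens for "fall":
  position 3: fall
  position 4: fall
  position 6: fall
  position 8: fall
  position 16: fall
  position 17: fall
  position 18: fall
  position 21: fall
  position 30: fall

9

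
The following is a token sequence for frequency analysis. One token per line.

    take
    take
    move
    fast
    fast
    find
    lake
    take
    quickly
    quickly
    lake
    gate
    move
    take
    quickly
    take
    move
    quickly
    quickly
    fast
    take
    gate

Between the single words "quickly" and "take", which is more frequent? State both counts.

"take" (6 vs 5)

"quickly": 5 occurrences
"take": 6 occurrences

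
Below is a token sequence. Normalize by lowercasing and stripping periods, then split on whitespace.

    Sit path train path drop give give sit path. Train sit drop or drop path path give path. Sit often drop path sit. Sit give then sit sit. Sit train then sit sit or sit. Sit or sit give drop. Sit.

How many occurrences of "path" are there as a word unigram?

7

Scanning the 41 tokens for "path":
  position 2: path
  position 4: path
  position 9: path
  position 15: path
  position 16: path
  position 18: path
  position 22: path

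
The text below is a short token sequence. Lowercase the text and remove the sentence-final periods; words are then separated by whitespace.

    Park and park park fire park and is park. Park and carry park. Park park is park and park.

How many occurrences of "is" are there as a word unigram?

Scanning the 19 tokens for "is":
  position 8: is
  position 16: is

2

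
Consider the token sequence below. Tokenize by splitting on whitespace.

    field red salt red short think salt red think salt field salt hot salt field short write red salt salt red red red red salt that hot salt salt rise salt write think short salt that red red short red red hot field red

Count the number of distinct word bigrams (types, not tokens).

44 tokens → 43 bigram windows in total.
Repeated bigrams (each contributes count−1 duplicates):
  red red: 5
  red salt: 3
  salt red: 3
  field red: 2
  hot salt: 2
  red short: 2
  salt field: 2
  salt salt: 2
  … (2 more repeated)
15 duplicate windows → 43 − 15 = 28 distinct.

28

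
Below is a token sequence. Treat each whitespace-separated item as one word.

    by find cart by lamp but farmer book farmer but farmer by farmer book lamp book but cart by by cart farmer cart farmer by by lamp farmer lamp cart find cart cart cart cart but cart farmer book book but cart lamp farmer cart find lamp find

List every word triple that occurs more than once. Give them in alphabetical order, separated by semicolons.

book but cart; cart cart cart

Trigram counts meeting the condition (more than once):
  book but cart: 2
  cart cart cart: 2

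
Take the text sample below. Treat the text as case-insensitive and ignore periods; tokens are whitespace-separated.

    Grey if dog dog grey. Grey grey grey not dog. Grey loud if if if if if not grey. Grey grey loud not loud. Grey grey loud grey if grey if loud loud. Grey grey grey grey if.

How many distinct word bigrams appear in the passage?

18

38 tokens → 37 bigram windows in total.
Repeated bigrams (each contributes count−1 duplicates):
  grey grey: 9
  grey if: 4
  if if: 4
  grey loud: 3
  loud grey: 3
  dog grey: 2
19 duplicate windows → 37 − 19 = 18 distinct.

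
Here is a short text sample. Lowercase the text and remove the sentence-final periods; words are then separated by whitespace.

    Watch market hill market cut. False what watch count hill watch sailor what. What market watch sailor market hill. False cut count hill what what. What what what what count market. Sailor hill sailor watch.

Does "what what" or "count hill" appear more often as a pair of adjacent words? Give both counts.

"what what" (6 vs 2)

"what what": 6 occurrences
"count hill": 2 occurrences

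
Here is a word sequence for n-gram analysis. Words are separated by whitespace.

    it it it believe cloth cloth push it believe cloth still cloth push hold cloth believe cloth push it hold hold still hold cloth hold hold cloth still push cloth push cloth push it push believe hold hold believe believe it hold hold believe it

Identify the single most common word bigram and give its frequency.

Bigram frequencies (highest first):
  cloth push: 5
  hold hold: 4
  believe cloth: 3
  push it: 3
  hold cloth: 3
  it it: 2
  … (18 more, each ≤ 2)

"cloth push", 5 times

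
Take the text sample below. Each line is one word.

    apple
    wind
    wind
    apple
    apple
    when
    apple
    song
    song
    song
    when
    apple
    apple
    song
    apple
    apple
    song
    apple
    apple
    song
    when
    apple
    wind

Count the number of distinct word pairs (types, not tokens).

23 tokens → 22 bigram windows in total.
Repeated bigrams (each contributes count−1 duplicates):
  apple apple: 4
  apple song: 4
  when apple: 3
  apple wind: 2
  song apple: 2
  song song: 2
  song when: 2
12 duplicate windows → 22 − 12 = 10 distinct.

10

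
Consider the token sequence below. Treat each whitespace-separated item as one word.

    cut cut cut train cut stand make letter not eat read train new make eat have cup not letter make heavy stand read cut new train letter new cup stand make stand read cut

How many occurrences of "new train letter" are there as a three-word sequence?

1

Scanning the 32 overlapping trigram windows for "new train letter":
  position 25–27: new train letter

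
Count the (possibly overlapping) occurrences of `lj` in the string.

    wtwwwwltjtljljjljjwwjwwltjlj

4

Sliding a length-2 window over the 28 characters (27 positions):
  position 11–12: lj
  position 13–14: lj
  position 16–17: lj
  position 27–28: lj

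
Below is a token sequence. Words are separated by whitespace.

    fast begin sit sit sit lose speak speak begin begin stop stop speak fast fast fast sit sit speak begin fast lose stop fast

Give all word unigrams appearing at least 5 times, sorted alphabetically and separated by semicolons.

fast; sit

Unigram counts meeting the condition (at least 5 times):
  fast: 6
  sit: 5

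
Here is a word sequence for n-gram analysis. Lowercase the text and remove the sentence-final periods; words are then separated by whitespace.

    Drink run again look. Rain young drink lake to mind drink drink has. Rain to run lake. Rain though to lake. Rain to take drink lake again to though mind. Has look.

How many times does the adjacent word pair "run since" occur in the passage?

0

Scanning the 31 overlapping bigram windows for "run since":
  (none found)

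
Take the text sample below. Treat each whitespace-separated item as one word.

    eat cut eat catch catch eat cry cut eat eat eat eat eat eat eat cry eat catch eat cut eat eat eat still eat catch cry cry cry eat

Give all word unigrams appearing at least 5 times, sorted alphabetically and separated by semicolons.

cry; eat

Unigram counts meeting the condition (at least 5 times):
  cry: 5
  eat: 17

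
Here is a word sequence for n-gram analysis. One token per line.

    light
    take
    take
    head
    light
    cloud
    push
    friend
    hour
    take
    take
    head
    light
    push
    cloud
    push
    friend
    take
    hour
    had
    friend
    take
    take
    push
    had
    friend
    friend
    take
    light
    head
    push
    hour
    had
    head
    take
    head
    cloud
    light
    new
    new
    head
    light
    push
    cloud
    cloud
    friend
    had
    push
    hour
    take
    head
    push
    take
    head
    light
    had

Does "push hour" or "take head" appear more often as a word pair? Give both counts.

"push hour": 2 occurrences
"take head": 5 occurrences

"take head" (5 vs 2)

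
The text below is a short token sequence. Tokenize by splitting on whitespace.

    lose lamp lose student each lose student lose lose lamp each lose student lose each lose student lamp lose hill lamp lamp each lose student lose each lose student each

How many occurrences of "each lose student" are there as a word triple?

Scanning the 28 overlapping trigram windows for "each lose student":
  position 5–7: each lose student
  position 11–13: each lose student
  position 15–17: each lose student
  position 23–25: each lose student
  position 27–29: each lose student

5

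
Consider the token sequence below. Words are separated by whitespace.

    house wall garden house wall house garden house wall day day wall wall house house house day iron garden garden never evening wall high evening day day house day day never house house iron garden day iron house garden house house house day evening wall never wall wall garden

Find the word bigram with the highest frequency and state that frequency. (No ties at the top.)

Bigram frequencies (highest first):
  house house: 5
  house wall: 3
  garden house: 3
  day day: 3
  house day: 3
  wall garden: 2
  … (23 more, each ≤ 2)

"house house", 5 times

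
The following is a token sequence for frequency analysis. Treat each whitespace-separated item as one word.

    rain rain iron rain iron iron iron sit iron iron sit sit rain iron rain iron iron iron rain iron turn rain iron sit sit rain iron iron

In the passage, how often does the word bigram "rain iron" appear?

7

Scanning the 27 overlapping bigram windows for "rain iron":
  position 2–3: rain iron
  position 4–5: rain iron
  position 13–14: rain iron
  position 15–16: rain iron
  position 19–20: rain iron
  position 22–23: rain iron
  position 26–27: rain iron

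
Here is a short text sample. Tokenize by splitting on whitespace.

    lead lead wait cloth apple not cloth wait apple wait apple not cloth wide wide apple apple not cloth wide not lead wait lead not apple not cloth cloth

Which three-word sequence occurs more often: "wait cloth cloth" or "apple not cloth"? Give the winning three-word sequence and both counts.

"apple not cloth" (4 vs 0)

"wait cloth cloth": 0 occurrences
"apple not cloth": 4 occurrences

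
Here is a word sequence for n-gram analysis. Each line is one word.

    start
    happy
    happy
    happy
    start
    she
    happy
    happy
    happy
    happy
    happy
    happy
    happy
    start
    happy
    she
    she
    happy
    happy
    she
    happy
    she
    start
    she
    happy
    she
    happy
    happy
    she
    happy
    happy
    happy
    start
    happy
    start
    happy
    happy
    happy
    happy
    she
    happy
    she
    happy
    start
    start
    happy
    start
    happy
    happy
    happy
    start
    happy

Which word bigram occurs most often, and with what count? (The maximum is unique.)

Bigram frequencies (highest first):
  happy happy: 17
  she happy: 8
  start happy: 7
  happy start: 7
  happy she: 7
  start she: 2
  … (3 more, each ≤ 1)

"happy happy", 17 times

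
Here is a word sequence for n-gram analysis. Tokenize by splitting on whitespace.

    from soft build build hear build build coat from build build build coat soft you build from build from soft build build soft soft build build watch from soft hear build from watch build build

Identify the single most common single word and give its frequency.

"build", 16 times

Unigram frequencies (highest first):
  build: 16
  from: 6
  soft: 6
  hear: 2
  coat: 2
  watch: 2
  … (1 more, each ≤ 1)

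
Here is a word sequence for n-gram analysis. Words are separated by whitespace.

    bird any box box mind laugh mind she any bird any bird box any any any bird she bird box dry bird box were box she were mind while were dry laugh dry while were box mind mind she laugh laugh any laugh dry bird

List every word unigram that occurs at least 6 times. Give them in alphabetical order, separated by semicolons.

any; bird; box

Unigram counts meeting the condition (at least 6 times):
  any: 7
  bird: 7
  box: 7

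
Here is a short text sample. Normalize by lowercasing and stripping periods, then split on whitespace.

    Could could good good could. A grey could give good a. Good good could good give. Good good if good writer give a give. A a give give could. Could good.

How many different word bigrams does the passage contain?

21

31 tokens → 30 bigram windows in total.
Repeated bigrams (each contributes count−1 duplicates):
  could good: 3
  good good: 3
  a give: 2
  could could: 2
  give a: 2
  give good: 2
  good could: 2
9 duplicate windows → 30 − 9 = 21 distinct.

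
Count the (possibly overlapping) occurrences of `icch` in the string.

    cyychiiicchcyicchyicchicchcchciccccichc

Sliding a length-4 window over the 39 characters (36 positions):
  position 8–11: icch
  position 14–17: icch
  position 19–22: icch
  position 23–26: icch

4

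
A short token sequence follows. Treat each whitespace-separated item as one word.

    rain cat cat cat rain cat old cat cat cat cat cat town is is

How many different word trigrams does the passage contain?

10

15 tokens → 13 trigram windows in total.
Repeated trigrams (each contributes count−1 duplicates):
  cat cat cat: 4
3 duplicate windows → 13 − 3 = 10 distinct.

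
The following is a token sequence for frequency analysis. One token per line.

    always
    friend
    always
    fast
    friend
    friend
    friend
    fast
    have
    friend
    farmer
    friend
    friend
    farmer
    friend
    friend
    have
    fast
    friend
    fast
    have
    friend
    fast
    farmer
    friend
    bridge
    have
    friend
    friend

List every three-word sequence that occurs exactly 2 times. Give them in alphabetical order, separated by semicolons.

farmer friend friend; fast have friend; friend farmer friend; friend fast have

Trigram counts meeting the condition (exactly 2 times):
  farmer friend friend: 2
  fast have friend: 2
  friend farmer friend: 2
  friend fast have: 2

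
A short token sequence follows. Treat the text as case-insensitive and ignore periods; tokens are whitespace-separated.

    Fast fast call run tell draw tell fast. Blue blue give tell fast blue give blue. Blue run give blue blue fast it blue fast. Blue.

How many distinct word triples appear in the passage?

22

26 tokens → 24 trigram windows in total.
Repeated trigrams (each contributes count−1 duplicates):
  give blue blue: 2
  tell fast blue: 2
2 duplicate windows → 24 − 2 = 22 distinct.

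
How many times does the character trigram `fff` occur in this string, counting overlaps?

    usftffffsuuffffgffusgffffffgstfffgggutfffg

Sliding a length-3 window over the 42 characters (40 positions):
  position 5–7: fff
  position 6–8: fff
  position 12–14: fff
  position 13–15: fff
  position 22–24: fff
  position 23–25: fff
  position 24–26: fff
  position 25–27: fff
  position 31–33: fff
  position 39–41: fff

10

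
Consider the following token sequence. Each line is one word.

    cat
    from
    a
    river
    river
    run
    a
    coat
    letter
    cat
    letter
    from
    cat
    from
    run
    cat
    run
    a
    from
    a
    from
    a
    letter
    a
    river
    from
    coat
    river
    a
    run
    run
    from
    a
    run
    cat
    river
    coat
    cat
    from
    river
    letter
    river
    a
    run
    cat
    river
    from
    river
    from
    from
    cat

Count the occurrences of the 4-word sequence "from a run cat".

1

Scanning the 48 overlapping 4-gram windows for "from a run cat":
  position 32–35: from a run cat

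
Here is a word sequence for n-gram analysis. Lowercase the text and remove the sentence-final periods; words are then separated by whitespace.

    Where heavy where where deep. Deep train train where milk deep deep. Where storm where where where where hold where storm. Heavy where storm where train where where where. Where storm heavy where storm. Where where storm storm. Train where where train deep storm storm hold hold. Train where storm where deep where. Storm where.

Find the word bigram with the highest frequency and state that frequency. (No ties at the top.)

"where where", 9 times

Bigram frequencies (highest first):
  where where: 9
  where storm: 8
  storm where: 5
  train where: 4
  heavy where: 3
  where deep: 2
  … (18 more, each ≤ 2)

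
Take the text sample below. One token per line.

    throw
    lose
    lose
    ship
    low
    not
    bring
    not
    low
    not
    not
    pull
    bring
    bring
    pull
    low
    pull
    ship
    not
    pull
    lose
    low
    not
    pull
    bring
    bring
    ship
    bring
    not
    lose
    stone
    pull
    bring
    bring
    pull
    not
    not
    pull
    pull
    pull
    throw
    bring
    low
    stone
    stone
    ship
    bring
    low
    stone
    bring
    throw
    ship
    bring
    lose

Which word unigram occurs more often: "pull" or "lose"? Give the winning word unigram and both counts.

"pull" (10 vs 5)

"pull": 10 occurrences
"lose": 5 occurrences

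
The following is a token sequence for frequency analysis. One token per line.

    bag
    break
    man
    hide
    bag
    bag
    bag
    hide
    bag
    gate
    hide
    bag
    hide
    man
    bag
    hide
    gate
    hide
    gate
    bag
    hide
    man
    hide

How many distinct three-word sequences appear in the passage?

20

23 tokens → 21 trigram windows in total.
Repeated trigrams (each contributes count−1 duplicates):
  bag hide man: 2
1 duplicate windows → 21 − 1 = 20 distinct.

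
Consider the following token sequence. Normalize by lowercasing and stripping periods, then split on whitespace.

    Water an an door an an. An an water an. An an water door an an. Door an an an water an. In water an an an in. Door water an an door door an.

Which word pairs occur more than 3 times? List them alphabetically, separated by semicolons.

Bigram counts meeting the condition (more than 3 times):
  an an: 12
  door an: 4
  water an: 5

an an; door an; water an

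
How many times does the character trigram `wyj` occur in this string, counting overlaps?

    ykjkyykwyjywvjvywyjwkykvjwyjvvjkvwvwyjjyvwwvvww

4

Sliding a length-3 window over the 47 characters (45 positions):
  position 8–10: wyj
  position 17–19: wyj
  position 26–28: wyj
  position 36–38: wyj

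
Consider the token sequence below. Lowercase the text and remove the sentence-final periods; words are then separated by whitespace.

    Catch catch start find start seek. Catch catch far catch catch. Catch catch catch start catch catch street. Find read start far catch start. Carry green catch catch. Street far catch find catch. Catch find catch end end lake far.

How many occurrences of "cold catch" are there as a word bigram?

0

Scanning the 39 overlapping bigram windows for "cold catch":
  (none found)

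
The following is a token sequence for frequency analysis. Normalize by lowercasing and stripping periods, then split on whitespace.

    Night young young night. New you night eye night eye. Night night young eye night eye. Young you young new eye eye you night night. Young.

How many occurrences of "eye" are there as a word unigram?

6

Scanning the 26 tokens for "eye":
  position 8: eye
  position 10: eye
  position 14: eye
  position 16: eye
  position 21: eye
  position 22: eye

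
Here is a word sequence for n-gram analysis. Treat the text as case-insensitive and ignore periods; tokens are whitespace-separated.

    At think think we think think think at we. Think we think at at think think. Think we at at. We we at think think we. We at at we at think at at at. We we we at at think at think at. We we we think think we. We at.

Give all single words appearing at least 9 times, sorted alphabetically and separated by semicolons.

Unigram counts meeting the condition (at least 9 times):
  at: 18
  think: 17
  we: 17

at; think; we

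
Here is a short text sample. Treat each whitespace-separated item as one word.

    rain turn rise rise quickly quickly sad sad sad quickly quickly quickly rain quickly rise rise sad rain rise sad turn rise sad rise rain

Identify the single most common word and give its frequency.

Unigram frequencies (highest first):
  rise: 7
  quickly: 6
  sad: 6
  rain: 4
  turn: 2

"rise", 7 times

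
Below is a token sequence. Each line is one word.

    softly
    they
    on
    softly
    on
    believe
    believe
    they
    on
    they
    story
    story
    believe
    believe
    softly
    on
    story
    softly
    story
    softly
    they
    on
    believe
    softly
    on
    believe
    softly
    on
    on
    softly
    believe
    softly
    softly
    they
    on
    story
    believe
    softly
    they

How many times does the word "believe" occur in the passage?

Scanning the 39 tokens for "believe":
  position 6: believe
  position 7: believe
  position 13: believe
  position 14: believe
  position 23: believe
  position 26: believe
  position 31: believe
  position 37: believe

8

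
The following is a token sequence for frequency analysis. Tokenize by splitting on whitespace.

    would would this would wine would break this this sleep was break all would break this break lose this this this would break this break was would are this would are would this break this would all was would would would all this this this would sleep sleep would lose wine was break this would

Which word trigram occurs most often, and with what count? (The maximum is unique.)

"would break this", 3 times

Trigram frequencies (highest first):
  would break this: 3
  break this break: 2
  this this this: 2
  this this would: 2
  break this would: 2
  would would this: 1
  … (41 more, each ≤ 1)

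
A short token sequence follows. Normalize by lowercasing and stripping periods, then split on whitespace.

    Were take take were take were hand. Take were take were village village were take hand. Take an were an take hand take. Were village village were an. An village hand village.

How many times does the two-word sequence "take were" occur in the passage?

5

Scanning the 31 overlapping bigram windows for "take were":
  position 3–4: take were
  position 5–6: take were
  position 8–9: take were
  position 10–11: take were
  position 23–24: take were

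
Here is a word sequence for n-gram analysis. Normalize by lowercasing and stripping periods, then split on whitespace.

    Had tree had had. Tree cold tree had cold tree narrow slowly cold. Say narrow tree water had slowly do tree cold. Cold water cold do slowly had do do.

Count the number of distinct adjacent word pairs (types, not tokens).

30 tokens → 29 bigram windows in total.
Repeated bigrams (each contributes count−1 duplicates):
  cold tree: 2
  had tree: 2
  tree cold: 2
  tree had: 2
4 duplicate windows → 29 − 4 = 25 distinct.

25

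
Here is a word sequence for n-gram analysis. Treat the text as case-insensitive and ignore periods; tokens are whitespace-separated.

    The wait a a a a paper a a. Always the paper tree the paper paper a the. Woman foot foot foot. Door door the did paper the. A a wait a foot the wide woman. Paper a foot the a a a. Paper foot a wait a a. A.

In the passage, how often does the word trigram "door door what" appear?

0

Scanning the 48 overlapping trigram windows for "door door what":
  (none found)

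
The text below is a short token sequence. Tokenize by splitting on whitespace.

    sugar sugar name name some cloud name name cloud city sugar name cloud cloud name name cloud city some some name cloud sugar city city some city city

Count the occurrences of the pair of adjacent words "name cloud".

Scanning the 27 overlapping bigram windows for "name cloud":
  position 8–9: name cloud
  position 12–13: name cloud
  position 16–17: name cloud
  position 21–22: name cloud

4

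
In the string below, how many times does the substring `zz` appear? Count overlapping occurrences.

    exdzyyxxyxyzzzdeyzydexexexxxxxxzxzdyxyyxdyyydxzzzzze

6

Sliding a length-2 window over the 52 characters (51 positions):
  position 12–13: zz
  position 13–14: zz
  position 47–48: zz
  position 48–49: zz
  position 49–50: zz
  position 50–51: zz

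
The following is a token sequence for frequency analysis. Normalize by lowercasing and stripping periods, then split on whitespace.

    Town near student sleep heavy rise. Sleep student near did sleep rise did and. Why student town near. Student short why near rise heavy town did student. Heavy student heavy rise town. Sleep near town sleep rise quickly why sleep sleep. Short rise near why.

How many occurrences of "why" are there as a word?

4

Scanning the 45 tokens for "why":
  position 15: why
  position 21: why
  position 39: why
  position 45: why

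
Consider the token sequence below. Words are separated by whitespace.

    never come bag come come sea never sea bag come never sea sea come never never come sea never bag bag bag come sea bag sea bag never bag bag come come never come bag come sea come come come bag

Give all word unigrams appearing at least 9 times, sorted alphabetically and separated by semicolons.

Unigram counts meeting the condition (at least 9 times):
  bag: 11
  come: 14

bag; come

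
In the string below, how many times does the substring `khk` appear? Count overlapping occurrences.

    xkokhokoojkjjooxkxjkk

Sliding a length-3 window over the 21 characters (19 positions):
  (no match at any position)

0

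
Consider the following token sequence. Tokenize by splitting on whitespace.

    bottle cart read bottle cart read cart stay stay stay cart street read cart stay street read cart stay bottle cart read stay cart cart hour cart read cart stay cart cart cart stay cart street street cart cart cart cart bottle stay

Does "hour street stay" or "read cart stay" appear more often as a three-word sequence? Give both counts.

"hour street stay": 0 occurrences
"read cart stay": 4 occurrences

"read cart stay" (4 vs 0)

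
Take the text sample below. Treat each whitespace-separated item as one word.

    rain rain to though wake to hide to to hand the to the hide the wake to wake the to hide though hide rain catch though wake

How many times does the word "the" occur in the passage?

Scanning the 27 tokens for "the":
  position 11: the
  position 13: the
  position 15: the
  position 19: the

4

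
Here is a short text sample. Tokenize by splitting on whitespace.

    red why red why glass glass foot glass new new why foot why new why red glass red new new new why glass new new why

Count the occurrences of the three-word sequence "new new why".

Scanning the 24 overlapping trigram windows for "new new why":
  position 9–11: new new why
  position 20–22: new new why
  position 24–26: new new why

3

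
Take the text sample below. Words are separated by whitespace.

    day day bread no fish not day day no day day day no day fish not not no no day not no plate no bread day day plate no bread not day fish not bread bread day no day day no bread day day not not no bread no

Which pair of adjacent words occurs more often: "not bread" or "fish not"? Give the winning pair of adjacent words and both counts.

"fish not" (3 vs 1)

"not bread": 1 occurrence
"fish not": 3 occurrences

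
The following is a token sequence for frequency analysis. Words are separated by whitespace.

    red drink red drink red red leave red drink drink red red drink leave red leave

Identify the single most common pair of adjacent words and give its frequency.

Bigram frequencies (highest first):
  red drink: 4
  drink red: 3
  red red: 2
  red leave: 2
  leave red: 2
  drink drink: 1
  … (1 more, each ≤ 1)

"red drink", 4 times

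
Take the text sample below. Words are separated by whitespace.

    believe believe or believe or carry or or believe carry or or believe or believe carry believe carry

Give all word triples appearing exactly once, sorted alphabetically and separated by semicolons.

believe believe or; believe carry believe; believe carry or; believe or carry; carry believe carry; or carry or

Trigram counts meeting the condition (exactly once):
  believe believe or: 1
  believe carry believe: 1
  believe carry or: 1
  believe or carry: 1
  carry believe carry: 1
  or carry or: 1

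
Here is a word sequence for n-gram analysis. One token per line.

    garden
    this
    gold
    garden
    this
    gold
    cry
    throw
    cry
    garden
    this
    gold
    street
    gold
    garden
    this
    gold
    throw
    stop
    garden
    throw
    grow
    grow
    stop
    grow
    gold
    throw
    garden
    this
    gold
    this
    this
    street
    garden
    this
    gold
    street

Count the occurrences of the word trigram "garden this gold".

Scanning the 35 overlapping trigram windows for "garden this gold":
  position 1–3: garden this gold
  position 4–6: garden this gold
  position 10–12: garden this gold
  position 15–17: garden this gold
  position 28–30: garden this gold
  position 34–36: garden this gold

6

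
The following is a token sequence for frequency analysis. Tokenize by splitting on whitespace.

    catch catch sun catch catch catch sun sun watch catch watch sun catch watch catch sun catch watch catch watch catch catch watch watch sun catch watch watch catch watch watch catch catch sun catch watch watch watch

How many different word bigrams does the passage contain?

38 tokens → 37 bigram windows in total.
Repeated bigrams (each contributes count−1 duplicates):
  catch watch: 8
  watch catch: 6
  catch catch: 5
  sun catch: 5
  watch watch: 5
  catch sun: 4
  watch sun: 2
28 duplicate windows → 37 − 28 = 9 distinct.

9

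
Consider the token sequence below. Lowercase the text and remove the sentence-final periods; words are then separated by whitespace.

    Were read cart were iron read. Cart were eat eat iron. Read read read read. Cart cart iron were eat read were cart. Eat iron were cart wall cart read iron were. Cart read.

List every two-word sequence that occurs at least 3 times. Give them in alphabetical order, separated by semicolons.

iron were; read cart; read read; were cart

Bigram counts meeting the condition (at least 3 times):
  iron were: 3
  read cart: 3
  read read: 3
  were cart: 3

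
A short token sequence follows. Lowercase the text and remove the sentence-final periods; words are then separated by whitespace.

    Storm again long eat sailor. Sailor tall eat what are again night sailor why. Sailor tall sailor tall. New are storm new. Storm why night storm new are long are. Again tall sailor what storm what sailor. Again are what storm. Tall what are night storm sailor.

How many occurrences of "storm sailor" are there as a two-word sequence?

Scanning the 46 overlapping bigram windows for "storm sailor":
  position 46–47: storm sailor

1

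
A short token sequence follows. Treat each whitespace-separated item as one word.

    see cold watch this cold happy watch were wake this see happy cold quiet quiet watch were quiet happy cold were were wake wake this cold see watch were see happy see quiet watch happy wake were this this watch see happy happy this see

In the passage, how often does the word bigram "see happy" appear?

3

Scanning the 44 overlapping bigram windows for "see happy":
  position 11–12: see happy
  position 30–31: see happy
  position 41–42: see happy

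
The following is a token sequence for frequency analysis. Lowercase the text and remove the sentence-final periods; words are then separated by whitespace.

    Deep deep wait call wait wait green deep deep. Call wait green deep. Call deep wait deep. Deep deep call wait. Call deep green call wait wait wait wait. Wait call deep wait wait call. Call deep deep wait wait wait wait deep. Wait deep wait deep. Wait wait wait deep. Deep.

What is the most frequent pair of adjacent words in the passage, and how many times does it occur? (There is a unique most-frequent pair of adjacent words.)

"wait wait", 11 times

Bigram frequencies (highest first):
  wait wait: 11
  deep wait: 7
  deep deep: 6
  wait deep: 5
  wait call: 4
  call wait: 4
  … (7 more, each ≤ 4)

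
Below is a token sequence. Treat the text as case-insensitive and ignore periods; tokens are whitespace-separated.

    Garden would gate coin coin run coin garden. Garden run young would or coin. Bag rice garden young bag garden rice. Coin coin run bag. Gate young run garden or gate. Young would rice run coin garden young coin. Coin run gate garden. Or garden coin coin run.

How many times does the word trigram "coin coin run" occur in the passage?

Scanning the 46 overlapping trigram windows for "coin coin run":
  position 4–6: coin coin run
  position 22–24: coin coin run
  position 39–41: coin coin run
  position 46–48: coin coin run

4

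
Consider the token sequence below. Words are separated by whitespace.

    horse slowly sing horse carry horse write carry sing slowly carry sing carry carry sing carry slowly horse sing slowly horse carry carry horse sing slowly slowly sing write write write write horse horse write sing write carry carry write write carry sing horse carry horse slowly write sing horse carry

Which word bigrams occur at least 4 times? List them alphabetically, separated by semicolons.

Bigram counts meeting the condition (at least 4 times):
  carry sing: 4
  horse carry: 4
  write write: 4

carry sing; horse carry; write write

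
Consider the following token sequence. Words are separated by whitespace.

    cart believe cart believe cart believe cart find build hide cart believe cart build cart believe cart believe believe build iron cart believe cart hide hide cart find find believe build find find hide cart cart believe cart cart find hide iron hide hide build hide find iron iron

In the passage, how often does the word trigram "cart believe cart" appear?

7

Scanning the 47 overlapping trigram windows for "cart believe cart":
  position 1–3: cart believe cart
  position 3–5: cart believe cart
  position 5–7: cart believe cart
  position 11–13: cart believe cart
  position 15–17: cart believe cart
  position 22–24: cart believe cart
  position 36–38: cart believe cart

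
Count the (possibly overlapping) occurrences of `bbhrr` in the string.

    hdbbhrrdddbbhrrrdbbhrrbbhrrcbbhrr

5

Sliding a length-5 window over the 33 characters (29 positions):
  position 3–7: bbhrr
  position 11–15: bbhrr
  position 18–22: bbhrr
  position 23–27: bbhrr
  position 29–33: bbhrr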